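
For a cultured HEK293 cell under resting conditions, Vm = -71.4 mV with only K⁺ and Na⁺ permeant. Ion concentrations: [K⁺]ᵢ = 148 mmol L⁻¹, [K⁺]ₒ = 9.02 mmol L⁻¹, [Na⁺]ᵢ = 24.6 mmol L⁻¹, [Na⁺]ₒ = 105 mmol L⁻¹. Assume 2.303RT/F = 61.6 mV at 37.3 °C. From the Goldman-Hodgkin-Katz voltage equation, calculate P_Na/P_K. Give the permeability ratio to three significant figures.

Let α = P_Na/P_K. GHK: Vm = 61.6·log₁₀[(Kₒ + α·Naₒ)/(Kᵢ + α·Naᵢ)].
10^(Vm/61.6) = 10^(-71.4/61.6) = 0.069328
So 0.069328·(Kᵢ + α·Naᵢ) = Kₒ + α·Naₒ → α = (0.069328·148.0 − 9.02) / (105.0 − 0.069328·24.6)
α = (10.26 − 9.02) / (105.0 − 1.705) = 1.241/103.3 = 0.01201

0.0120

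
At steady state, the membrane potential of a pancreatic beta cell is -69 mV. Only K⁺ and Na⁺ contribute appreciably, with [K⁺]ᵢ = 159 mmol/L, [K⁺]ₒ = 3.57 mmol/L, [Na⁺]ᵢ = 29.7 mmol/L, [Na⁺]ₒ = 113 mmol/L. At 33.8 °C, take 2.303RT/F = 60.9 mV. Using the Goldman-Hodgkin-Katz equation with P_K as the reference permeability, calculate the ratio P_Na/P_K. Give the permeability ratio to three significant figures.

Let α = P_Na/P_K. GHK: Vm = 60.9·log₁₀[(Kₒ + α·Naₒ)/(Kᵢ + α·Naᵢ)].
10^(Vm/60.9) = 10^(-69.0/60.9) = 0.07362
So 0.07362·(Kᵢ + α·Naᵢ) = Kₒ + α·Naₒ → α = (0.07362·159.0 − 3.57) / (113.0 − 0.07362·29.7)
α = (11.71 − 3.57) / (113.0 − 2.187) = 8.136/110.8 = 0.07342

0.0734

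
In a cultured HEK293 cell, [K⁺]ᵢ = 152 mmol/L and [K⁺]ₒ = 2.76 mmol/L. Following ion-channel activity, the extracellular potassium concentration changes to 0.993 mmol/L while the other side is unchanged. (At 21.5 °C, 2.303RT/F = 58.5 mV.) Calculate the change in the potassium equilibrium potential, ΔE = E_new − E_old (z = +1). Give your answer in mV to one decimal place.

E_old = (58.5/1)·log₁₀(2.76/152) = -101.84 mV
E_new = (58.5/1)·log₁₀(0.993/152) = -127.82 mV
ΔE = -127.82 − (-101.84) = -25.97 mV

-26.0 mV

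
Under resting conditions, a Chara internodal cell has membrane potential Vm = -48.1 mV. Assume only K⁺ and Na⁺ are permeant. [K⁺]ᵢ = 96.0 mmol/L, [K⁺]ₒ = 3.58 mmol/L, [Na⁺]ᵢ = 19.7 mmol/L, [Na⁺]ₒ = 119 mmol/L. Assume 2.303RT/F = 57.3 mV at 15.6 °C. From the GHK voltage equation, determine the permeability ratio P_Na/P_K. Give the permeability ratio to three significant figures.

Let α = P_Na/P_K. GHK: Vm = 57.3·log₁₀[(Kₒ + α·Naₒ)/(Kᵢ + α·Naᵢ)].
10^(Vm/57.3) = 10^(-48.1/57.3) = 0.14473
So 0.14473·(Kᵢ + α·Naᵢ) = Kₒ + α·Naₒ → α = (0.14473·96.0 − 3.58) / (119.0 − 0.14473·19.7)
α = (13.89 − 3.58) / (119.0 − 2.851) = 10.31/116.1 = 0.0888

0.0888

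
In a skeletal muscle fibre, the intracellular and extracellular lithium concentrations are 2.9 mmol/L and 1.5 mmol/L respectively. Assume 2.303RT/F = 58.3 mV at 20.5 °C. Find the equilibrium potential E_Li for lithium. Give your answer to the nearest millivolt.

E = (58.3/z) · log₁₀([Li⁺]_out/[Li⁺]_in) with z = +1.
= (58.3/1) · log₁₀(1.5/2.9) = 58.30 · log₁₀(0.5172)
= 58.30 · (-0.2863) = -16.69 mV

-17 mV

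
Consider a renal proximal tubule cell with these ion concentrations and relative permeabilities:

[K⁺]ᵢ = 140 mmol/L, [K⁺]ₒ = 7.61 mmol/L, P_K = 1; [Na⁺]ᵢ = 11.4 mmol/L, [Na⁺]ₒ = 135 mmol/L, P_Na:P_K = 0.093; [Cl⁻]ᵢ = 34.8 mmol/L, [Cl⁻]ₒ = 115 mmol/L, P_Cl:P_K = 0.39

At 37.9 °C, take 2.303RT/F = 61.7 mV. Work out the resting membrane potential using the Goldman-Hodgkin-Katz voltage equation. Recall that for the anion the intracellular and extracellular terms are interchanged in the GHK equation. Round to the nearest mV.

Vm = 61.7 · log₁₀[(Σ P·[cation]ₒ + Σ P·[anion]ᵢ) / (Σ P·[cation]ᵢ + Σ P·[anion]ₒ)]
Numerator = 1×7.61 + 0.093×135 + 0.39×34.8 = 33.74
Denominator = 1×140 + 0.093×11.4 + 0.39×115 = 185.9
Vm = 61.7 · log₁₀(0.18147) = 61.7 × (-0.7412) = -45.73 mV

-46 mV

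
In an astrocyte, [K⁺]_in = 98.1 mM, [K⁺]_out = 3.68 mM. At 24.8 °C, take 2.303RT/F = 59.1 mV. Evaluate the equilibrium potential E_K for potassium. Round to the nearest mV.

E = (59.1/z) · log₁₀([K⁺]_out/[K⁺]_in) with z = +1.
= (59.1/1) · log₁₀(3.68/98.1) = 59.10 · log₁₀(0.03751)
= 59.10 · (-1.4258) = -84.27 mV

-84 mV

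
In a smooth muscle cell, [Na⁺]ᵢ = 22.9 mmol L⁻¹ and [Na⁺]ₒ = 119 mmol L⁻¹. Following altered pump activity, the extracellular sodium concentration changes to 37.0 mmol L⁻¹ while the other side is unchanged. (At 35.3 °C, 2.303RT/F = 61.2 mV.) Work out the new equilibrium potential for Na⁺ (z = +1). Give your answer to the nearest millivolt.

After the shift: [Na⁺]_out = 37.0, [Na⁺]_in = 22.9 mmol L⁻¹.
E_new = (61.2/1)·log₁₀(37.0/22.9) = 61.20 · (0.2084) = 12.75 mV

13 mV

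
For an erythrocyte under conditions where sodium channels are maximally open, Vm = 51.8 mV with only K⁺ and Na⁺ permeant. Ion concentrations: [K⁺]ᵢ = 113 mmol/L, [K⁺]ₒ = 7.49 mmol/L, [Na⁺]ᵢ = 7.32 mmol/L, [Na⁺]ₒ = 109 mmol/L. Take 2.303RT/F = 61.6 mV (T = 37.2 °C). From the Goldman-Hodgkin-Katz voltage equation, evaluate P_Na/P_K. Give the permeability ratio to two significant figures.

13

Let α = P_Na/P_K. GHK: Vm = 61.6·log₁₀[(Kₒ + α·Naₒ)/(Kᵢ + α·Naᵢ)].
10^(Vm/61.6) = 10^(51.8/61.6) = 6.9328
So 6.9328·(Kᵢ + α·Naᵢ) = Kₒ + α·Naₒ → α = (6.9328·113.0 − 7.49) / (109.0 − 6.9328·7.32)
α = (783.4 − 7.49) / (109.0 − 50.75) = 775.9/58.25 = 13.32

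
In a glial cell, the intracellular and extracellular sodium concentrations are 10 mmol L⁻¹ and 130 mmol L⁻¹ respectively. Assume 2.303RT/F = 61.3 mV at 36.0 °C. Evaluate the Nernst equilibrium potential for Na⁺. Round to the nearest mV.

E = (61.3/z) · log₁₀([Na⁺]_out/[Na⁺]_in) with z = +1.
= (61.3/1) · log₁₀(130/10) = 61.30 · log₁₀(13)
= 61.30 · (1.1139) = 68.28 mV

68 mV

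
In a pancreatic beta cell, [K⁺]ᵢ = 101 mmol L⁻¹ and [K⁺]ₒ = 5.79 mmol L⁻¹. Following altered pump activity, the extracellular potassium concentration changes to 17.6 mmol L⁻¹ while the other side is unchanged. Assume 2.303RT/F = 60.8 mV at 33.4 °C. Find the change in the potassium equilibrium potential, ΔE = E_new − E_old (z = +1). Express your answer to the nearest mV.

29 mV

E_old = (60.8/1)·log₁₀(5.79/101) = -75.49 mV
E_new = (60.8/1)·log₁₀(17.6/101) = -46.14 mV
ΔE = -46.14 − (-75.49) = 29.36 mV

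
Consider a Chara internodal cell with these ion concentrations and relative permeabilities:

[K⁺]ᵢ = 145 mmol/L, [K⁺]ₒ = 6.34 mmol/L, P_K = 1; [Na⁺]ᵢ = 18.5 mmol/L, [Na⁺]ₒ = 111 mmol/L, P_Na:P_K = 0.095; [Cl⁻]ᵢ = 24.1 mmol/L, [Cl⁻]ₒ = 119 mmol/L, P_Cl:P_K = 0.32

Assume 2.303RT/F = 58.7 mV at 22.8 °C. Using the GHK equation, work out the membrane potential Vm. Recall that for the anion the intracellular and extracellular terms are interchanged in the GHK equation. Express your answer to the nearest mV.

Vm = 58.7 · log₁₀[(Σ P·[cation]ₒ + Σ P·[anion]ᵢ) / (Σ P·[cation]ᵢ + Σ P·[anion]ₒ)]
Numerator = 1×6.34 + 0.095×111 + 0.32×24.1 = 24.6
Denominator = 1×145 + 0.095×18.5 + 0.32×119 = 184.8
Vm = 58.7 · log₁₀(0.13307) = 58.7 × (-0.8759) = -51.42 mV

-51 mV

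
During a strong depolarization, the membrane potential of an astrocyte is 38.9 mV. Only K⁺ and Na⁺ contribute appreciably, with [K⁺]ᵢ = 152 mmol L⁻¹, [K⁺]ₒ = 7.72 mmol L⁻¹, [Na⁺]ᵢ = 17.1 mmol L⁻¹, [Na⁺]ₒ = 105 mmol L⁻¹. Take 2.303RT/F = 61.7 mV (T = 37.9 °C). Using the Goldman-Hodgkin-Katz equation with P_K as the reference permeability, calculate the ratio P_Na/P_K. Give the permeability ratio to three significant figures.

20.1

Let α = P_Na/P_K. GHK: Vm = 61.7·log₁₀[(Kₒ + α·Naₒ)/(Kᵢ + α·Naᵢ)].
10^(Vm/61.7) = 10^(38.9/61.7) = 4.2704
So 4.2704·(Kᵢ + α·Naᵢ) = Kₒ + α·Naₒ → α = (4.2704·152.0 − 7.72) / (105.0 − 4.2704·17.1)
α = (649.1 − 7.72) / (105.0 − 73.02) = 641.4/31.98 = 20.06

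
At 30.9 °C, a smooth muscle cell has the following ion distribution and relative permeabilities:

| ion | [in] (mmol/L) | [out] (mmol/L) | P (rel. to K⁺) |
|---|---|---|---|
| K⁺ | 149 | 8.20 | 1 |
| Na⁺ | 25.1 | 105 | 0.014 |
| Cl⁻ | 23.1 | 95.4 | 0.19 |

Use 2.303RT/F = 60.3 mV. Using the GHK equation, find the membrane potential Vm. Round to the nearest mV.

Vm = 60.3 · log₁₀[(Σ P·[cation]ₒ + Σ P·[anion]ᵢ) / (Σ P·[cation]ᵢ + Σ P·[anion]ₒ)]
Numerator = 1×8.20 + 0.014×105 + 0.19×23.1 = 14.06
Denominator = 1×149 + 0.014×25.1 + 0.19×95.4 = 167.5
Vm = 60.3 · log₁₀(0.083946) = 60.3 × (-1.0760) = -64.88 mV

-65 mV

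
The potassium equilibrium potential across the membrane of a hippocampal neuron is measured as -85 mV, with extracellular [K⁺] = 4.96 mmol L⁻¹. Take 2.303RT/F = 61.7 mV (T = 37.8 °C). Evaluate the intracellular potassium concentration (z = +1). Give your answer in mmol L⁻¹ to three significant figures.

Nernst: E = (61.7/1) · log₁₀([out]/[in]), so log₁₀([out]/[in]) = -85.0 × 1 / 61.7 = -1.3776.
[out]/[in] = 10^(-1.3776) = 0.04191.
[in] = 4.96 / 0.04191 = 118.3 mmol L⁻¹.

118 mmol L⁻¹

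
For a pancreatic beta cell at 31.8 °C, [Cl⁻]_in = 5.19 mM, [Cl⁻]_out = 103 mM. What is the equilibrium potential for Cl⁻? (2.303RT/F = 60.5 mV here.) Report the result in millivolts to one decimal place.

E = (60.5/z) · log₁₀([Cl⁻]_out/[Cl⁻]_in) with z = -1.
For an anion, dividing by z = -1 reverses the sign.
= (60.5/-1) · log₁₀(103/5.19) = -60.50 · log₁₀(19.85)
= -60.50 · (1.2977) = -78.51 mV

-78.5 mV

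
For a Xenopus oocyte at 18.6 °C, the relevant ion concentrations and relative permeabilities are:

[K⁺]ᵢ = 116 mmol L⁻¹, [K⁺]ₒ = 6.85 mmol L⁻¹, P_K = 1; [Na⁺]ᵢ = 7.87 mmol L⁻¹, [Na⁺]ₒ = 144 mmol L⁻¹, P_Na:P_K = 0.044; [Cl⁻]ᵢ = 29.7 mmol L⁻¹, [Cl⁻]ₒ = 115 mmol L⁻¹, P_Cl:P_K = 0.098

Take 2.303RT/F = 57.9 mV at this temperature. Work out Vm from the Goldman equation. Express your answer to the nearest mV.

-52 mV

Vm = 57.9 · log₁₀[(Σ P·[cation]ₒ + Σ P·[anion]ᵢ) / (Σ P·[cation]ᵢ + Σ P·[anion]ₒ)]
Numerator = 1×6.85 + 0.044×144 + 0.098×29.7 = 16.1
Denominator = 1×116 + 0.044×7.87 + 0.098×115 = 127.6
Vm = 57.9 · log₁₀(0.12613) = 57.9 × (-0.8992) = -52.06 mV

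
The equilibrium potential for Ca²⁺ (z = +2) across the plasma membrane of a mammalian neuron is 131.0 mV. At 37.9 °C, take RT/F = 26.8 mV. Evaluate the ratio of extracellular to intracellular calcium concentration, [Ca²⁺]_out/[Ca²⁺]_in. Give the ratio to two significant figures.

ln([out]/[in]) = E·z/(26.8) = 131.0 × 2 / 26.8 = 9.7761
[out]/[in] = e^(9.7761) = 1.761e+04

18000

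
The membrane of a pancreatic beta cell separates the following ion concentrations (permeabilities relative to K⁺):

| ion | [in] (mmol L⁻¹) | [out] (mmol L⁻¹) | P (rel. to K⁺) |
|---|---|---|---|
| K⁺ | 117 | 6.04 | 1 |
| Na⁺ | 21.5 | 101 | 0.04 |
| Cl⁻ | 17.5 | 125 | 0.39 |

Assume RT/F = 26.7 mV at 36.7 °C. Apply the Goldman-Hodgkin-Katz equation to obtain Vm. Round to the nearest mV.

-61 mV

Vm = 26.7 · ln[(Σ P·[cation]ₒ + Σ P·[anion]ᵢ) / (Σ P·[cation]ᵢ + Σ P·[anion]ₒ)]
Numerator = 1×6.04 + 0.04×101 + 0.39×17.5 = 16.91
Denominator = 1×117 + 0.04×21.5 + 0.39×125 = 166.6
Vm = 26.7 · ln(0.10146) = 26.7 × (-2.2880) = -61.09 mV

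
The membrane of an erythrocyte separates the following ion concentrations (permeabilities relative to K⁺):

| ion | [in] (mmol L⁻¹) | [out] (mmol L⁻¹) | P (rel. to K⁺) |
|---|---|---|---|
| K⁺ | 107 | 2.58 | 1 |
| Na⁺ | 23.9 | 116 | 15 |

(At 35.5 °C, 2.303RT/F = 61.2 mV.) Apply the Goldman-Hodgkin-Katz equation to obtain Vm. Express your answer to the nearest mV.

Vm = 61.2 · log₁₀[(Σ P·[cation]ₒ + Σ P·[anion]ᵢ) / (Σ P·[cation]ᵢ + Σ P·[anion]ₒ)]
Numerator = 1×2.58 + 15×116 = 1743
Denominator = 1×107 + 15×23.9 = 465.5
Vm = 61.2 · log₁₀(3.7435) = 61.2 × (0.5733) = 35.08 mV

35 mV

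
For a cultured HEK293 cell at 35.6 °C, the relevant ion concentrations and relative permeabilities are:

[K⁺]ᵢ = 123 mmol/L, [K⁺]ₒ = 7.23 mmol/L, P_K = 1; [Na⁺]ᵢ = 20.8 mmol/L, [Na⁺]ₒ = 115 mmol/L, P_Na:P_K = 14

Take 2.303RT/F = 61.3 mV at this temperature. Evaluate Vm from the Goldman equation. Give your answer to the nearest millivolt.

Vm = 61.3 · log₁₀[(Σ P·[cation]ₒ + Σ P·[anion]ᵢ) / (Σ P·[cation]ᵢ + Σ P·[anion]ₒ)]
Numerator = 1×7.23 + 14×115 = 1617
Denominator = 1×123 + 14×20.8 = 414.2
Vm = 61.3 · log₁₀(3.9045) = 61.3 × (0.5916) = 36.26 mV

36 mV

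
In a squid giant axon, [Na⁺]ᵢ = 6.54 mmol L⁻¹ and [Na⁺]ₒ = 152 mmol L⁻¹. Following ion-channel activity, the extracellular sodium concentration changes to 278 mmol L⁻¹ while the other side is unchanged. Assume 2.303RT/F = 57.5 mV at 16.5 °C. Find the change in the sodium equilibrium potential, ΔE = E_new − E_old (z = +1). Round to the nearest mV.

E_old = (57.5/1)·log₁₀(152/6.54) = 78.56 mV
E_new = (57.5/1)·log₁₀(278/6.54) = 93.64 mV
ΔE = 93.64 − (78.56) = 15.08 mV

15 mV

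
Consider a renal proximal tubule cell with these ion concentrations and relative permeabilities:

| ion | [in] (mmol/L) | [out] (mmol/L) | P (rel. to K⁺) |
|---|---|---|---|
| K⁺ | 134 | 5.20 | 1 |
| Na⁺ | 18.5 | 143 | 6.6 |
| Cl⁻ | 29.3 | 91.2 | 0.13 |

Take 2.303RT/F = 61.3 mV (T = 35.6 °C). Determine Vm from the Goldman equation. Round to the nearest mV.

34 mV

Vm = 61.3 · log₁₀[(Σ P·[cation]ₒ + Σ P·[anion]ᵢ) / (Σ P·[cation]ᵢ + Σ P·[anion]ₒ)]
Numerator = 1×5.20 + 6.6×143 + 0.13×29.3 = 952.8
Denominator = 1×134 + 6.6×18.5 + 0.13×91.2 = 268
Vm = 61.3 · log₁₀(3.5558) = 61.3 × (0.5509) = 33.77 mV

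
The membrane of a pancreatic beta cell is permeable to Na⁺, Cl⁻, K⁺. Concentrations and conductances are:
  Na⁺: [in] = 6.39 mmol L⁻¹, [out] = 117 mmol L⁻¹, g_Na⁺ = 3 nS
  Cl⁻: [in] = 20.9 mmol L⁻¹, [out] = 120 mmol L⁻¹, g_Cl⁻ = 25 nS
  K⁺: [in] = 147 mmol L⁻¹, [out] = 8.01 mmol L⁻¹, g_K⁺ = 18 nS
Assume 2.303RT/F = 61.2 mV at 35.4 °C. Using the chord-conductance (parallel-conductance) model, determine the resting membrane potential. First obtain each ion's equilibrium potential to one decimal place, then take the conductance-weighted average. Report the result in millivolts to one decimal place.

E_Na⁺ = (61.2/1)·log₁₀(117/6.39) = 77.3 mV
E_Cl⁻ = (61.2/-1)·log₁₀(120/20.9) = -46.5 mV
E_K⁺ = (61.2/1)·log₁₀(8.01/147) = -77.3 mV
Vm = (Σ gᵢEᵢ)/(Σ gᵢ) = (3·77.3 + 25·-46.5 + 18·-77.3) / (3 + 25 + 18)
= -2322.00 / 46 = -50.48 mV

-50.5 mV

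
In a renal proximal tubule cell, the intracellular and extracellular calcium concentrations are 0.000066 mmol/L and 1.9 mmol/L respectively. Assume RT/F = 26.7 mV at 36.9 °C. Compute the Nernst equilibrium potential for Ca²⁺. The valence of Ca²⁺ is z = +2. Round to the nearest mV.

137 mV

E = (26.7/z) · ln([Ca²⁺]_out/[Ca²⁺]_in) with z = +2.
= (26.7/2) · ln(1.9/0.000066) = 13.35 · ln(2.879e+04)
= 13.35 · (10.2677) = 137.07 mV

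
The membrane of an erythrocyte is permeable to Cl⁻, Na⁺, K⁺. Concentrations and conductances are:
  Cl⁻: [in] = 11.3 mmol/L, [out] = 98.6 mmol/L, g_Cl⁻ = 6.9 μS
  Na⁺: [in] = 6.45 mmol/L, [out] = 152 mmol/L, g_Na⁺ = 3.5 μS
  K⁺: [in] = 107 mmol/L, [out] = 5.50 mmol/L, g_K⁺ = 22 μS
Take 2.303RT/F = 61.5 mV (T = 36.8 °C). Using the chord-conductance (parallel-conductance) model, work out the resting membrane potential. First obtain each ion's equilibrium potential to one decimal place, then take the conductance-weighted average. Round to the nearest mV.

E_Cl⁻ = (61.5/-1)·log₁₀(98.6/11.3) = -57.9 mV
E_Na⁺ = (61.5/1)·log₁₀(152/6.45) = 84.4 mV
E_K⁺ = (61.5/1)·log₁₀(5.50/107) = -79.3 mV
Vm = (Σ gᵢEᵢ)/(Σ gᵢ) = (6.9·-57.9 + 3.5·84.4 + 22·-79.3) / (6.9 + 3.5 + 22)
= -1848.71 / 32.4 = -57.06 mV

-57 mV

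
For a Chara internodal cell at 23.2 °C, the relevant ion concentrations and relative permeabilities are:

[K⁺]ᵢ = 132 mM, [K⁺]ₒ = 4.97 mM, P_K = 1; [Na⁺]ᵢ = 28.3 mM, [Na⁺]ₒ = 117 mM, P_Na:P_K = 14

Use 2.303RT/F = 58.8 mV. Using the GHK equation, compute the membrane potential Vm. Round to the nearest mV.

Vm = 58.8 · log₁₀[(Σ P·[cation]ₒ + Σ P·[anion]ᵢ) / (Σ P·[cation]ᵢ + Σ P·[anion]ₒ)]
Numerator = 1×4.97 + 14×117 = 1643
Denominator = 1×132 + 14×28.3 = 528.2
Vm = 58.8 · log₁₀(3.1105) = 58.8 × (0.4928) = 28.98 mV

29 mV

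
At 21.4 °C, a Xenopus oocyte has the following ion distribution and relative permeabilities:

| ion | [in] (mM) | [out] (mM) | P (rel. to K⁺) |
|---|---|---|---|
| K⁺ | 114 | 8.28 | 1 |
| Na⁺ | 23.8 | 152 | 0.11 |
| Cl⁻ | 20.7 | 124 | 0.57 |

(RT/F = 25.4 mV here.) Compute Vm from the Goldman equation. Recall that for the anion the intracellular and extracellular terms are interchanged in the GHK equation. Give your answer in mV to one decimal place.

Vm = 25.4 · ln[(Σ P·[cation]ₒ + Σ P·[anion]ᵢ) / (Σ P·[cation]ᵢ + Σ P·[anion]ₒ)]
Numerator = 1×8.28 + 0.11×152 + 0.57×20.7 = 36.8
Denominator = 1×114 + 0.11×23.8 + 0.57×124 = 187.3
Vm = 25.4 · ln(0.19647) = 25.4 × (-1.6272) = -41.33 mV

-41.3 mV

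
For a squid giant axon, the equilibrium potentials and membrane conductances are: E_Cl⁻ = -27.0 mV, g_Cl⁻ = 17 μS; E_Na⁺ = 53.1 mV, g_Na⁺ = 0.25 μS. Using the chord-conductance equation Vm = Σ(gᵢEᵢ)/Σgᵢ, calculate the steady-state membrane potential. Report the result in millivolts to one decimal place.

Σ gᵢEᵢ = 17·(-27.0) + 0.25·(53.1) = -445.73
Σ gᵢ = 17 + 0.25 = 17.25
Vm = -445.73 / 17.25 = -25.84 mV

-25.8 mV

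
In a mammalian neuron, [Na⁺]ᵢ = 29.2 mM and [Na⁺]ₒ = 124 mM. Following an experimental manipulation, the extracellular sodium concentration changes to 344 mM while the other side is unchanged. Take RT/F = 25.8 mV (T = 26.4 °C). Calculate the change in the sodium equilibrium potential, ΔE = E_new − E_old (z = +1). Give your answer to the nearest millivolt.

E_old = (25.8/1)·ln(124/29.2) = 37.31 mV
E_new = (25.8/1)·ln(344/29.2) = 63.64 mV
ΔE = 63.64 − (37.31) = 26.33 mV

26 mV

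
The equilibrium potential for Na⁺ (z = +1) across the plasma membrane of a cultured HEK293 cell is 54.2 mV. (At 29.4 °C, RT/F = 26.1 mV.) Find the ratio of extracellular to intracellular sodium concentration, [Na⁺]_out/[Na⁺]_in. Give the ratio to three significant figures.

ln([out]/[in]) = E·z/(26.1) = 54.2 × 1 / 26.1 = 2.0766
[out]/[in] = e^(2.0766) = 7.978

7.98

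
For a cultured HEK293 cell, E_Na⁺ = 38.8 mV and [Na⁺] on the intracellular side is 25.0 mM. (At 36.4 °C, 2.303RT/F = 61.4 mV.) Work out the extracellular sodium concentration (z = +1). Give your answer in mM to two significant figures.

110 mM

Nernst: E = (61.4/1) · log₁₀([out]/[in]), so log₁₀([out]/[in]) = 38.8 × 1 / 61.4 = 0.6319.
[out]/[in] = 10^(0.6319) = 4.285.
[out] = 4.285 × 25.0 = 107.1 mM.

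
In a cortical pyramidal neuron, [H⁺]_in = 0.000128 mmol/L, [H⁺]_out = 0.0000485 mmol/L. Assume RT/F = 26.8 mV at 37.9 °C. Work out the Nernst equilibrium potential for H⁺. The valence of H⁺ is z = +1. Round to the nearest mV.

-26 mV

E = (26.8/z) · ln([H⁺]_out/[H⁺]_in) with z = +1.
= (26.8/1) · ln(0.0000485/0.000128) = 26.80 · ln(0.3789)
= 26.80 · (-0.9705) = -26.01 mV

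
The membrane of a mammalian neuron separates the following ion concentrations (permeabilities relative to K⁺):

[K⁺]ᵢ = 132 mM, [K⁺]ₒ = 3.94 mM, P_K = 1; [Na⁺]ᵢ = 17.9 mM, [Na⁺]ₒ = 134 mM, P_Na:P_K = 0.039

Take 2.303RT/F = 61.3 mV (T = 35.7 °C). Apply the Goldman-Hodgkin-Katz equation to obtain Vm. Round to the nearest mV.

-71 mV

Vm = 61.3 · log₁₀[(Σ P·[cation]ₒ + Σ P·[anion]ᵢ) / (Σ P·[cation]ᵢ + Σ P·[anion]ₒ)]
Numerator = 1×3.94 + 0.039×134 = 9.166
Denominator = 1×132 + 0.039×17.9 = 132.7
Vm = 61.3 · log₁₀(0.069074) = 61.3 × (-1.1607) = -71.15 mV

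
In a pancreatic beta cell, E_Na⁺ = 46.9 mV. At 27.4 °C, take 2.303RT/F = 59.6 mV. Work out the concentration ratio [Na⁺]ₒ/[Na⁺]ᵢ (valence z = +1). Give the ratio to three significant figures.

6.12

log₁₀([out]/[in]) = E·z/(59.6) = 46.9 × 1 / 59.6 = 0.7869
[out]/[in] = 10^(0.7869) = 6.122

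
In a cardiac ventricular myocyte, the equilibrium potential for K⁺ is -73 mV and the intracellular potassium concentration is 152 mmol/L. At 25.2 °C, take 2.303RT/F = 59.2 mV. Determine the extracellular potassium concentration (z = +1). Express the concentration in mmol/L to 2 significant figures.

Nernst: E = (59.2/1) · log₁₀([out]/[in]), so log₁₀([out]/[in]) = -73.0 × 1 / 59.2 = -1.2331.
[out]/[in] = 10^(-1.2331) = 0.05846.
[out] = 0.05846 × 152 = 8.887 mmol/L.

8.9 mmol/L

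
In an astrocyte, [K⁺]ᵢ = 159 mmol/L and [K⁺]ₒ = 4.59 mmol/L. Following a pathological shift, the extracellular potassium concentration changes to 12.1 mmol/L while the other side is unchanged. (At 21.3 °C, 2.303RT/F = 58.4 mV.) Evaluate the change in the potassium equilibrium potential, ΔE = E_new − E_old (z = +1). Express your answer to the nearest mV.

25 mV

E_old = (58.4/1)·log₁₀(4.59/159) = -89.91 mV
E_new = (58.4/1)·log₁₀(12.1/159) = -65.33 mV
ΔE = -65.33 − (-89.91) = 24.58 mV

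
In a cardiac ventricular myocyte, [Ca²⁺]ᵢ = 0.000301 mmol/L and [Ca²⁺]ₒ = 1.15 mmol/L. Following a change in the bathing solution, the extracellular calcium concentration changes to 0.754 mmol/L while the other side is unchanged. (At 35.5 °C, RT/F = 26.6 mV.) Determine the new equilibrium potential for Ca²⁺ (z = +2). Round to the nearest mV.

After the shift: [Ca²⁺]_out = 0.754, [Ca²⁺]_in = 0.000301 mmol/L.
E_new = (26.6/2)·ln(0.754/0.000301) = 13.30 · (7.8260) = 104.09 mV

104 mV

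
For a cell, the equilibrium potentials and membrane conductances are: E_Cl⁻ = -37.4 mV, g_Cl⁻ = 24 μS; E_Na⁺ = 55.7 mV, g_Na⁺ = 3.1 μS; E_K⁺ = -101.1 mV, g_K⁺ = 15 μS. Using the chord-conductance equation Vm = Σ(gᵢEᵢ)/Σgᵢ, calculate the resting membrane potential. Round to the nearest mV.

-53 mV

Σ gᵢEᵢ = 24·(-37.4) + 3.1·(55.7) + 15·(-101.1) = -2241.43
Σ gᵢ = 24 + 3.1 + 15 = 42.1
Vm = -2241.43 / 42.1 = -53.24 mV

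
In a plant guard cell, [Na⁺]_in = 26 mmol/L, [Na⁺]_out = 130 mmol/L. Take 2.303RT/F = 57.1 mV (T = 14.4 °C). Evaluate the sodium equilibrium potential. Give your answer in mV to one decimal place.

39.9 mV

E = (57.1/z) · log₁₀([Na⁺]_out/[Na⁺]_in) with z = +1.
= (57.1/1) · log₁₀(130/26) = 57.10 · log₁₀(5)
= 57.10 · (0.6990) = 39.91 mV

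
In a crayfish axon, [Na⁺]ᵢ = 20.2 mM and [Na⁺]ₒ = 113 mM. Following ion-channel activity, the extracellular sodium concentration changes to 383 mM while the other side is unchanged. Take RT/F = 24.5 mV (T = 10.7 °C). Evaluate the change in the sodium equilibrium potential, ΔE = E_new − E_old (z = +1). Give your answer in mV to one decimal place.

E_old = (24.5/1)·ln(113/20.2) = 42.18 mV
E_new = (24.5/1)·ln(383/20.2) = 72.09 mV
ΔE = 72.09 − (42.18) = 29.91 mV

29.9 mV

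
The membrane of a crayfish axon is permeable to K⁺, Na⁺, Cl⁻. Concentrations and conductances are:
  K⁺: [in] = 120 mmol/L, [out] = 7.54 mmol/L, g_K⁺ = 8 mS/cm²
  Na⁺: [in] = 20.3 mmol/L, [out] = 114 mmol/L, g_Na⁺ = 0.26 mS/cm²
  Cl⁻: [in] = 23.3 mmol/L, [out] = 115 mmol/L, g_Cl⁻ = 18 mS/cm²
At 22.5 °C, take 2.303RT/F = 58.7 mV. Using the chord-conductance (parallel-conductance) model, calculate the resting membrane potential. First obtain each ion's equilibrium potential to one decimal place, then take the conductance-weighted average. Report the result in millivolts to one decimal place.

E_K⁺ = (58.7/1)·log₁₀(7.54/120) = -70.5 mV
E_Na⁺ = (58.7/1)·log₁₀(114/20.3) = 44.0 mV
E_Cl⁻ = (58.7/-1)·log₁₀(115/23.3) = -40.7 mV
Vm = (Σ gᵢEᵢ)/(Σ gᵢ) = (8·-70.5 + 0.26·44.0 + 18·-40.7) / (8 + 0.26 + 18)
= -1285.16 / 26.26 = -48.94 mV

-48.9 mV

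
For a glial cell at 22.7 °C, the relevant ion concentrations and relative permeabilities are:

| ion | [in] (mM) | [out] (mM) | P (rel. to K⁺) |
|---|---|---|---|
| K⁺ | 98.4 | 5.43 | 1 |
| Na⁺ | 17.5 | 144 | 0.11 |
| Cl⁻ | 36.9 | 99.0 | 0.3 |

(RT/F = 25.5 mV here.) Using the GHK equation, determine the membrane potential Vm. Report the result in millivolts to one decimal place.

Vm = 25.5 · ln[(Σ P·[cation]ₒ + Σ P·[anion]ᵢ) / (Σ P·[cation]ᵢ + Σ P·[anion]ₒ)]
Numerator = 1×5.43 + 0.11×144 + 0.3×36.9 = 32.34
Denominator = 1×98.4 + 0.11×17.5 + 0.3×99.0 = 130
Vm = 25.5 · ln(0.24872) = 25.5 × (-1.3914) = -35.48 mV

-35.5 mV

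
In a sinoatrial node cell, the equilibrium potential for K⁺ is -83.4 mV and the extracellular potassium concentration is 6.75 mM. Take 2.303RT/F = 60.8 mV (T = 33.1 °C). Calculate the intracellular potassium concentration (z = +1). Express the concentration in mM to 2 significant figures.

Nernst: E = (60.8/1) · log₁₀([out]/[in]), so log₁₀([out]/[in]) = -83.4 × 1 / 60.8 = -1.3717.
[out]/[in] = 10^(-1.3717) = 0.04249.
[in] = 6.75 / 0.04249 = 158.9 mM.

160 mM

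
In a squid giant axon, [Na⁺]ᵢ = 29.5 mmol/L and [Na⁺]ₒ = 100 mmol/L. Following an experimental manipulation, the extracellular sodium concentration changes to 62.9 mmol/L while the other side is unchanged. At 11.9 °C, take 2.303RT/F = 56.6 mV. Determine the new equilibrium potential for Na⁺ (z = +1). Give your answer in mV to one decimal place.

After the shift: [Na⁺]_out = 62.9, [Na⁺]_in = 29.5 mmol/L.
E_new = (56.6/1)·log₁₀(62.9/29.5) = 56.60 · (0.3288) = 18.61 mV

18.6 mV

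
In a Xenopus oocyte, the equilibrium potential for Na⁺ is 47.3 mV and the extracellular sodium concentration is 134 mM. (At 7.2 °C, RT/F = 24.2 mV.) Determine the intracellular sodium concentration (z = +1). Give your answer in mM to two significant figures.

19 mM

Nernst: E = (24.2/1) · ln([out]/[in]), so ln([out]/[in]) = 47.3 × 1 / 24.2 = 1.9545.
[out]/[in] = e^(1.9545) = 7.061.
[in] = 134 / 7.061 = 18.98 mM.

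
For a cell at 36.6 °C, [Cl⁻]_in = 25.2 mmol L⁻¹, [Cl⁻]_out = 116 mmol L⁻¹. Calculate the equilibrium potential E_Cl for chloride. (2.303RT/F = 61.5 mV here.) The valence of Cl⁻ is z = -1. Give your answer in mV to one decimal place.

-40.8 mV

E = (61.5/z) · log₁₀([Cl⁻]_out/[Cl⁻]_in) with z = -1.
For an anion, dividing by z = -1 reverses the sign.
= (61.5/-1) · log₁₀(116/25.2) = -61.50 · log₁₀(4.603)
= -61.50 · (0.6631) = -40.78 mV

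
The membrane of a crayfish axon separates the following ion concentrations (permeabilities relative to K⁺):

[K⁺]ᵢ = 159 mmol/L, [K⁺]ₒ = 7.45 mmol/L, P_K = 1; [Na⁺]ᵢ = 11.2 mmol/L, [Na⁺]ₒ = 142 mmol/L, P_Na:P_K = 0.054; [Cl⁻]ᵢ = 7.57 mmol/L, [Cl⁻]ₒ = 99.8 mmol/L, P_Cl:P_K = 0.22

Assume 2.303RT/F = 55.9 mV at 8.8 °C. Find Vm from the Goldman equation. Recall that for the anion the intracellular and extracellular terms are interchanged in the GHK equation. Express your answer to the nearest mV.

-58 mV

Vm = 55.9 · log₁₀[(Σ P·[cation]ₒ + Σ P·[anion]ᵢ) / (Σ P·[cation]ᵢ + Σ P·[anion]ₒ)]
Numerator = 1×7.45 + 0.054×142 + 0.22×7.57 = 16.78
Denominator = 1×159 + 0.054×11.2 + 0.22×99.8 = 181.6
Vm = 55.9 · log₁₀(0.09244) = 55.9 × (-1.0341) = -57.81 mV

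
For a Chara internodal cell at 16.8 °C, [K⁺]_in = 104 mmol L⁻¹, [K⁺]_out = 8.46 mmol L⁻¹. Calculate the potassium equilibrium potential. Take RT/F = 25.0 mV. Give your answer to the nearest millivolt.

-63 mV

E = (25.0/z) · ln([K⁺]_out/[K⁺]_in) with z = +1.
= (25.0/1) · ln(8.46/104) = 25.00 · ln(0.08135)
= 25.00 · (-2.5090) = -62.73 mV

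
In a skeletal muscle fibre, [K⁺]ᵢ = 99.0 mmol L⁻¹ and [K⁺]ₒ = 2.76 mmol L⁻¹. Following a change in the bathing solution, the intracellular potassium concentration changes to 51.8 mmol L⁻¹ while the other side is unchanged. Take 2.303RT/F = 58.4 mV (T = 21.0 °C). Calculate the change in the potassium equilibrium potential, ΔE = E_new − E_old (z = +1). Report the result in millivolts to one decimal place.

E_old = (58.4/1)·log₁₀(2.76/99.0) = -90.80 mV
E_new = (58.4/1)·log₁₀(2.76/51.8) = -74.37 mV
ΔE = -74.37 − (-90.80) = 16.43 mV

16.4 mV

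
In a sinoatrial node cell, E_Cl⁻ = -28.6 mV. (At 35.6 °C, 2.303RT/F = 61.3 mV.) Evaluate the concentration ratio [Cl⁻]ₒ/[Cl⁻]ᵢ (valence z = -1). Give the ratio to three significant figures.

log₁₀([out]/[in]) = E·z/(61.3) = -28.6 × -1 / 61.3 = 0.4666
[out]/[in] = 10^(0.4666) = 2.928

2.93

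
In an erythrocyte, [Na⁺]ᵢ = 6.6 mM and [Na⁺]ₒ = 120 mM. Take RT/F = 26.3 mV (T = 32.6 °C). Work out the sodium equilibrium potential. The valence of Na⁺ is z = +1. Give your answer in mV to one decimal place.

E = (26.3/z) · ln([Na⁺]_out/[Na⁺]_in) with z = +1.
= (26.3/1) · ln(120/6.6) = 26.30 · ln(18.18)
= 26.30 · (2.9004) = 76.28 mV

76.3 mV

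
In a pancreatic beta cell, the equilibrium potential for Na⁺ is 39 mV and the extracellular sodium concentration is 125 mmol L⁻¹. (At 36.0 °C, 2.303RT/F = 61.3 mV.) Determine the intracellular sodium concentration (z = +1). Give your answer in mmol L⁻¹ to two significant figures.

Nernst: E = (61.3/1) · log₁₀([out]/[in]), so log₁₀([out]/[in]) = 39.0 × 1 / 61.3 = 0.6362.
[out]/[in] = 10^(0.6362) = 4.327.
[in] = 125 / 4.327 = 28.89 mmol L⁻¹.

29 mmol L⁻¹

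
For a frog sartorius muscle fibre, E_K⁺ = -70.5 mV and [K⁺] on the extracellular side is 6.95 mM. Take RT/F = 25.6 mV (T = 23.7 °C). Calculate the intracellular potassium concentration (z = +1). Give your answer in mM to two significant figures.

Nernst: E = (25.6/1) · ln([out]/[in]), so ln([out]/[in]) = -70.5 × 1 / 25.6 = -2.7539.
[out]/[in] = e^(-2.7539) = 0.06368.
[in] = 6.95 / 0.06368 = 109.1 mM.

110 mM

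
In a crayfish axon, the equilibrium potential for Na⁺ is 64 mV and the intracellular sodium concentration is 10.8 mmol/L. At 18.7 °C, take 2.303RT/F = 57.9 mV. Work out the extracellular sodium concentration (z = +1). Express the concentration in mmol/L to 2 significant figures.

140 mmol/L

Nernst: E = (57.9/1) · log₁₀([out]/[in]), so log₁₀([out]/[in]) = 64.0 × 1 / 57.9 = 1.1054.
[out]/[in] = 10^(1.1054) = 12.75.
[out] = 12.75 × 10.8 = 137.7 mmol/L.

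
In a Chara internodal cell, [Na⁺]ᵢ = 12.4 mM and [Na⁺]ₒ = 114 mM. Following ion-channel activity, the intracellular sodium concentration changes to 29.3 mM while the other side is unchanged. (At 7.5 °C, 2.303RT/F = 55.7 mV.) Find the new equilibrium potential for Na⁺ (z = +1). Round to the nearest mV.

33 mV

After the shift: [Na⁺]_out = 114, [Na⁺]_in = 29.3 mM.
E_new = (55.7/1)·log₁₀(114/29.3) = 55.70 · (0.5900) = 32.87 mV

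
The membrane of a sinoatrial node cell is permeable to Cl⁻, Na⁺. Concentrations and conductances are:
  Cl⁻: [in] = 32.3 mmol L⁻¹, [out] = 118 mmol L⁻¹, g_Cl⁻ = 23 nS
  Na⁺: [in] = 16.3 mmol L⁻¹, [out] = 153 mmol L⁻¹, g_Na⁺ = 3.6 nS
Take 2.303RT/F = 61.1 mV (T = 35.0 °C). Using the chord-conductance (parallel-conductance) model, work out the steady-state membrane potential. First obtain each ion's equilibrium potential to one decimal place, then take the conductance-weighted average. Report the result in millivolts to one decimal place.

-21.7 mV

E_Cl⁻ = (61.1/-1)·log₁₀(118/32.3) = -34.4 mV
E_Na⁺ = (61.1/1)·log₁₀(153/16.3) = 59.4 mV
Vm = (Σ gᵢEᵢ)/(Σ gᵢ) = (23·-34.4 + 3.6·59.4) / (23 + 3.6)
= -577.36 / 26.6 = -21.71 mV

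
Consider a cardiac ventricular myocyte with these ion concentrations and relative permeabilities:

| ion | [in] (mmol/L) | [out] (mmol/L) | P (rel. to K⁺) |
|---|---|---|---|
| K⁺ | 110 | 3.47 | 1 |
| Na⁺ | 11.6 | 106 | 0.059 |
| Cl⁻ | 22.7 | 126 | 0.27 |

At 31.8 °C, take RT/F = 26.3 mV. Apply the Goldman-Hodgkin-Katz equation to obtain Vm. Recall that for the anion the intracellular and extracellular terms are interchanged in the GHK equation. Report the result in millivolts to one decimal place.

-58.2 mV

Vm = 26.3 · ln[(Σ P·[cation]ₒ + Σ P·[anion]ᵢ) / (Σ P·[cation]ᵢ + Σ P·[anion]ₒ)]
Numerator = 1×3.47 + 0.059×106 + 0.27×22.7 = 15.85
Denominator = 1×110 + 0.059×11.6 + 0.27×126 = 144.7
Vm = 26.3 · ln(0.10955) = 26.3 × (-2.2113) = -58.16 mV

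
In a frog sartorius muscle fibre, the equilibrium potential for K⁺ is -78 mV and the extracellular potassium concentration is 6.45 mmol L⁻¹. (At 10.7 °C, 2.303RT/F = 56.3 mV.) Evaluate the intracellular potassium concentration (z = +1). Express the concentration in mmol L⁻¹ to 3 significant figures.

Nernst: E = (56.3/1) · log₁₀([out]/[in]), so log₁₀([out]/[in]) = -78.0 × 1 / 56.3 = -1.3854.
[out]/[in] = 10^(-1.3854) = 0.04117.
[in] = 6.45 / 0.04117 = 156.7 mmol L⁻¹.

157 mmol L⁻¹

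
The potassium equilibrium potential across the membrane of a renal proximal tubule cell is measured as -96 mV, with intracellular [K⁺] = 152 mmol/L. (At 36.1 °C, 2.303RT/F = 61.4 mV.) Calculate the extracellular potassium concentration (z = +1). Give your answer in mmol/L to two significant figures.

Nernst: E = (61.4/1) · log₁₀([out]/[in]), so log₁₀([out]/[in]) = -96.0 × 1 / 61.4 = -1.5635.
[out]/[in] = 10^(-1.5635) = 0.02732.
[out] = 0.02732 × 152 = 4.153 mmol/L.

4.2 mmol/L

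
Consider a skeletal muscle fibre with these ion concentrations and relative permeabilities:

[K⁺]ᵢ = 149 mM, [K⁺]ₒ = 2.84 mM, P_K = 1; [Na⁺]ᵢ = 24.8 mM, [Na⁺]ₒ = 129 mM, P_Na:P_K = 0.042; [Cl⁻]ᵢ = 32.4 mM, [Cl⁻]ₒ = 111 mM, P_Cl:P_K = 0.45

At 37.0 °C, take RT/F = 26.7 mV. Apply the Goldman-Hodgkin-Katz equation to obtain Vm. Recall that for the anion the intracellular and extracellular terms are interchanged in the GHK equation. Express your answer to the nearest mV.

Vm = 26.7 · ln[(Σ P·[cation]ₒ + Σ P·[anion]ᵢ) / (Σ P·[cation]ᵢ + Σ P·[anion]ₒ)]
Numerator = 1×2.84 + 0.042×129 + 0.45×32.4 = 22.84
Denominator = 1×149 + 0.042×24.8 + 0.45×111 = 200
Vm = 26.7 · ln(0.11419) = 26.7 × (-2.1698) = -57.93 mV

-58 mV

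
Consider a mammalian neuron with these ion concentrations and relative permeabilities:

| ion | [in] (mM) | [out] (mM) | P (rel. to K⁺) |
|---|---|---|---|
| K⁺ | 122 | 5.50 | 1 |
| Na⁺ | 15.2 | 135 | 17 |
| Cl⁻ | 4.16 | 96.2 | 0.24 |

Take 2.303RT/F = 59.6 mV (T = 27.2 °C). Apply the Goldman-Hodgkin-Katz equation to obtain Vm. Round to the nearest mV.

45 mV

Vm = 59.6 · log₁₀[(Σ P·[cation]ₒ + Σ P·[anion]ᵢ) / (Σ P·[cation]ᵢ + Σ P·[anion]ₒ)]
Numerator = 1×5.50 + 17×135 + 0.24×4.16 = 2301
Denominator = 1×122 + 17×15.2 + 0.24×96.2 = 403.5
Vm = 59.6 · log₁₀(5.704) = 59.6 × (0.7562) = 45.07 mV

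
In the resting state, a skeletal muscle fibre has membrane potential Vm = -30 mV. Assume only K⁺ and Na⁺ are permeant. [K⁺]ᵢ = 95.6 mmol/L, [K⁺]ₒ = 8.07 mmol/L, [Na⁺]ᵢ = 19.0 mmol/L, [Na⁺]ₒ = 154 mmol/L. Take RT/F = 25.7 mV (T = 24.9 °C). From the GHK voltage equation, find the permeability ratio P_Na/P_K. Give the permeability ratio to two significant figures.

0.15

Let α = P_Na/P_K. GHK: Vm = 25.7·ln[(Kₒ + α·Naₒ)/(Kᵢ + α·Naᵢ)].
e^(Vm/25.7) = e^(-30.0/25.7) = 0.3112
So 0.3112·(Kᵢ + α·Naᵢ) = Kₒ + α·Naₒ → α = (0.3112·95.6 − 8.07) / (154.0 − 0.3112·19.0)
α = (29.75 − 8.07) / (154.0 − 5.913) = 21.68/148.1 = 0.1464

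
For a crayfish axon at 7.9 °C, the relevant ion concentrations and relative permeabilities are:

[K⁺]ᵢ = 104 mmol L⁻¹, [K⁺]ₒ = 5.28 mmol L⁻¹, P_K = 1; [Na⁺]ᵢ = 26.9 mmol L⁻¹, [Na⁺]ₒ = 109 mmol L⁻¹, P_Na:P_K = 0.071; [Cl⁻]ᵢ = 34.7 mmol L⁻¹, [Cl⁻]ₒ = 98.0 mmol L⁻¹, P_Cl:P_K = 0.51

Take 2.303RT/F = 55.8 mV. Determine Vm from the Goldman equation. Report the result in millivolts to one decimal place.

Vm = 55.8 · log₁₀[(Σ P·[cation]ₒ + Σ P·[anion]ᵢ) / (Σ P·[cation]ᵢ + Σ P·[anion]ₒ)]
Numerator = 1×5.28 + 0.071×109 + 0.51×34.7 = 30.72
Denominator = 1×104 + 0.071×26.9 + 0.51×98.0 = 155.9
Vm = 55.8 · log₁₀(0.19704) = 55.8 × (-0.7055) = -39.36 mV

-39.4 mV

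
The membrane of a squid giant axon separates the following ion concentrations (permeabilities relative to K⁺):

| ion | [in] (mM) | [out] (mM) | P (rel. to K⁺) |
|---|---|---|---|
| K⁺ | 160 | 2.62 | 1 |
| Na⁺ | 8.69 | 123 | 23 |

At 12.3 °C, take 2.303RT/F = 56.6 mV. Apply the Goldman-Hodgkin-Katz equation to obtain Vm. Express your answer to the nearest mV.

51 mV

Vm = 56.6 · log₁₀[(Σ P·[cation]ₒ + Σ P·[anion]ᵢ) / (Σ P·[cation]ᵢ + Σ P·[anion]ₒ)]
Numerator = 1×2.62 + 23×123 = 2832
Denominator = 1×160 + 23×8.69 = 359.9
Vm = 56.6 · log₁₀(7.8685) = 56.6 × (0.8959) = 50.71 mV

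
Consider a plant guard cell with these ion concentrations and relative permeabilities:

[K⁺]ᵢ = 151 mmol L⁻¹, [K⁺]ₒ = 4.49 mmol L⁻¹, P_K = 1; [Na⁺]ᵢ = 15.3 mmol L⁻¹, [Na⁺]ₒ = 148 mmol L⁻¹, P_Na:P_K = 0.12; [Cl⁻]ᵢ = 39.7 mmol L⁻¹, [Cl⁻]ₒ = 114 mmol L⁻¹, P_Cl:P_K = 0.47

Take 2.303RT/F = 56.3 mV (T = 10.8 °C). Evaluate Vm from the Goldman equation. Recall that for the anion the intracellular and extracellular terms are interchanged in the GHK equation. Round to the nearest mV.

Vm = 56.3 · log₁₀[(Σ P·[cation]ₒ + Σ P·[anion]ᵢ) / (Σ P·[cation]ᵢ + Σ P·[anion]ₒ)]
Numerator = 1×4.49 + 0.12×148 + 0.47×39.7 = 40.91
Denominator = 1×151 + 0.12×15.3 + 0.47×114 = 206.4
Vm = 56.3 · log₁₀(0.19819) = 56.3 × (-0.7029) = -39.57 mV

-40 mV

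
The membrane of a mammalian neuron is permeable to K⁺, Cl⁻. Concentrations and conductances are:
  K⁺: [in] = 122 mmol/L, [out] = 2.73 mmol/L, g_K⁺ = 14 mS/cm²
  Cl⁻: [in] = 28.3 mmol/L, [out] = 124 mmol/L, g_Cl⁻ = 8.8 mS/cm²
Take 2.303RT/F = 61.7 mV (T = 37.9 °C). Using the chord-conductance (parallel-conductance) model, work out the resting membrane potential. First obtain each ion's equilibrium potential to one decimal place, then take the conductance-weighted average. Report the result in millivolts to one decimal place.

E_K⁺ = (61.7/1)·log₁₀(2.73/122) = -101.8 mV
E_Cl⁻ = (61.7/-1)·log₁₀(124/28.3) = -39.6 mV
Vm = (Σ gᵢEᵢ)/(Σ gᵢ) = (14·-101.8 + 8.8·-39.6) / (14 + 8.8)
= -1773.68 / 22.8 = -77.79 mV

-77.8 mV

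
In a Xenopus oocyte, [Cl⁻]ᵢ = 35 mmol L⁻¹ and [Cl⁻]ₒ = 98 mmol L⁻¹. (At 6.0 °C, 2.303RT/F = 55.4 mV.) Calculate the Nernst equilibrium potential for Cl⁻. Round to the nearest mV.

-25 mV

E = (55.4/z) · log₁₀([Cl⁻]_out/[Cl⁻]_in) with z = -1.
For an anion, dividing by z = -1 reverses the sign.
= (55.4/-1) · log₁₀(98/35) = -55.40 · log₁₀(2.8)
= -55.40 · (0.4472) = -24.77 mV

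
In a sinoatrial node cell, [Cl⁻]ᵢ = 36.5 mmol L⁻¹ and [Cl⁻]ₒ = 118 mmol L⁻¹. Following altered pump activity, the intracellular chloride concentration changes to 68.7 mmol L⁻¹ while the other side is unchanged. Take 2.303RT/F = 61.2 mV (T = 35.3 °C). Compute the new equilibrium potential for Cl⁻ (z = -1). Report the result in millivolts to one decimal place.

-14.4 mV

After the shift: [Cl⁻]_out = 118, [Cl⁻]_in = 68.7 mmol L⁻¹.
E_new = (61.2/-1)·log₁₀(118/68.7) = -61.20 · (0.2349) = -14.38 mV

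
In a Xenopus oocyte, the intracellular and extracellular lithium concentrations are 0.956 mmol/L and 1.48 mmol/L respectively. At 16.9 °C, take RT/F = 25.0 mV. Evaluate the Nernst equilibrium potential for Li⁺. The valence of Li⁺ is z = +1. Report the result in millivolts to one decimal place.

10.9 mV

E = (25.0/z) · ln([Li⁺]_out/[Li⁺]_in) with z = +1.
= (25.0/1) · ln(1.48/0.956) = 25.00 · ln(1.548)
= 25.00 · (0.4370) = 10.93 mV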